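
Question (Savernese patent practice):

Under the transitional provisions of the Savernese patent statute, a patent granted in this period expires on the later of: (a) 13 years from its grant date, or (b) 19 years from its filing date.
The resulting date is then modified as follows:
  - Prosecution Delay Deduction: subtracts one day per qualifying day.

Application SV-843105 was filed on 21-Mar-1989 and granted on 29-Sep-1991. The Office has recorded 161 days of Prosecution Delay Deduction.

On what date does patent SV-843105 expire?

(a) grant + 13 years → 29 September 2004.
(b) filing + 19 years → 21 March 2008.
Later of the two: 21 March 2008.
Prosecution Delay Deduction: −161 days → 12 October 2007.

October 12, 2007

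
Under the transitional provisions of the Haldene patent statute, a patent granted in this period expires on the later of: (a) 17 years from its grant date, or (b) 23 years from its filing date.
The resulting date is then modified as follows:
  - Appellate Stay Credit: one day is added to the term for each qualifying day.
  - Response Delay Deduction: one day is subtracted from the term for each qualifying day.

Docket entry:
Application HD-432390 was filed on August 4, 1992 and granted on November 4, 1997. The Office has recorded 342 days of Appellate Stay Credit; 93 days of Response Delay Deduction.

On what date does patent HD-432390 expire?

(a) grant + 17 years → 4 November 2014.
(b) filing + 23 years → 4 August 2015.
Later of the two: 4 August 2015.
Appellate Stay Credit: +342 days → 11 July 2016.
Response Delay Deduction: −93 days → 9 April 2016.

April 9, 2016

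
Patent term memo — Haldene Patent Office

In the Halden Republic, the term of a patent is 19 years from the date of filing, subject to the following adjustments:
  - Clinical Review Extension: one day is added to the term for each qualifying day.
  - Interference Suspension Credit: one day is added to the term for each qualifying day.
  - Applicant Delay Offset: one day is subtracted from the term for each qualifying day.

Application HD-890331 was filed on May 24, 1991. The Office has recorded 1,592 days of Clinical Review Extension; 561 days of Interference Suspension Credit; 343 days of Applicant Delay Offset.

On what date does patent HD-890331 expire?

May 8, 2015

Base term: filing date + 19 years → 24 May 2010.
Clinical Review Extension: +1592 days → 2 October 2014.
Interference Suspension Credit: +561 days → 15 April 2016.
Applicant Delay Offset: −343 days → 8 May 2015.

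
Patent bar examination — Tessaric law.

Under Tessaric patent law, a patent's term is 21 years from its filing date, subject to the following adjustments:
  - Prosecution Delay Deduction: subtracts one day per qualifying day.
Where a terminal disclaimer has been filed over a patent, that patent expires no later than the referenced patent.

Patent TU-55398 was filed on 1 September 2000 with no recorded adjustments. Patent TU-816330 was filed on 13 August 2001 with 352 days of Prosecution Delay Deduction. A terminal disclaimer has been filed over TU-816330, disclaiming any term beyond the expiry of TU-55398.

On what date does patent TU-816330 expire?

Natural term of TU-816330:
  Base: filing + 21 years → 13 August 2022.
  Prosecution Delay Deduction: −352 days → 26 August 2021.
Expiry of referenced patent TU-55398:
  Base: filing + 21 years → 1 September 2021.
Terminal disclaimer: TU-816330 expires on the earlier of 26 August 2021 and 1 September 2021.

August 26, 2021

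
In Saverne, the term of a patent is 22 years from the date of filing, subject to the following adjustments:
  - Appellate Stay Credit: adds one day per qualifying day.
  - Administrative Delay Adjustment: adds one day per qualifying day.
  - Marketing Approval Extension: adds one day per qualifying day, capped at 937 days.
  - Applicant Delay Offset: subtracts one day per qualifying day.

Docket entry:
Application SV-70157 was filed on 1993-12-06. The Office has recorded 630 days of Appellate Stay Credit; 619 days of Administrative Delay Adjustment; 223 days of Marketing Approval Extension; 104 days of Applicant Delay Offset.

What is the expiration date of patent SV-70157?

Base term: filing date + 22 years → 6 December 2015.
Appellate Stay Credit: +630 days → 27 August 2017.
Administrative Delay Adjustment: +619 days → 8 May 2019.
Marketing Approval Extension: 223 days (within the 937-day cap) → +223 days → 17 December 2019.
Applicant Delay Offset: −104 days → 4 September 2019.

2019-09-04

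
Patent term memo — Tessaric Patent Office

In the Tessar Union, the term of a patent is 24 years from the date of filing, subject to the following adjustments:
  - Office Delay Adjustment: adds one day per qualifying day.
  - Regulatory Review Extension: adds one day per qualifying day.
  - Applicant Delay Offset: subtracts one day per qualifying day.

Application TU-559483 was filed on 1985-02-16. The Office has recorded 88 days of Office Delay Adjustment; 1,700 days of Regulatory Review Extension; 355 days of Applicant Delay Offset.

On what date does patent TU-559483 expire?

Base term: filing date + 24 years → 16 February 2009.
Office Delay Adjustment: +88 days → 15 May 2009.
Regulatory Review Extension: +1700 days → 9 January 2014.
Applicant Delay Offset: −355 days → 19 January 2013.

January 19, 2013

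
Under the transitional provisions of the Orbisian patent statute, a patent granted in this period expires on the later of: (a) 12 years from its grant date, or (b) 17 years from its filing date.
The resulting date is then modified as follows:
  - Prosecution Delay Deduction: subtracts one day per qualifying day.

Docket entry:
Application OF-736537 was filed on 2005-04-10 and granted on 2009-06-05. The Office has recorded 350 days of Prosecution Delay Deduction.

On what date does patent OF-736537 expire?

(a) grant + 12 years → 5 June 2021.
(b) filing + 17 years → 10 April 2022.
Later of the two: 10 April 2022.
Prosecution Delay Deduction: −350 days → 25 April 2021.

April 25, 2021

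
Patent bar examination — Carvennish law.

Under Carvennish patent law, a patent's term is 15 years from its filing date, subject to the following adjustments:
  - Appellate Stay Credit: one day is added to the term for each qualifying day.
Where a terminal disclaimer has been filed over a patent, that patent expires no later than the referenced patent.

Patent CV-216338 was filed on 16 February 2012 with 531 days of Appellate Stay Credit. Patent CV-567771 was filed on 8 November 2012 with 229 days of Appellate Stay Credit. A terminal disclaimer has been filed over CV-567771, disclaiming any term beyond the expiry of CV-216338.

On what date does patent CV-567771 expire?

June 24, 2028

Natural term of CV-567771:
  Base: filing + 15 years → 8 November 2027.
  Appellate Stay Credit: +229 days → 24 June 2028.
Expiry of referenced patent CV-216338:
  Base: filing + 15 years → 16 February 2027.
  Appellate Stay Credit: +531 days → 31 July 2028.
Terminal disclaimer: CV-567771 expires on the earlier of 24 June 2028 and 31 July 2028.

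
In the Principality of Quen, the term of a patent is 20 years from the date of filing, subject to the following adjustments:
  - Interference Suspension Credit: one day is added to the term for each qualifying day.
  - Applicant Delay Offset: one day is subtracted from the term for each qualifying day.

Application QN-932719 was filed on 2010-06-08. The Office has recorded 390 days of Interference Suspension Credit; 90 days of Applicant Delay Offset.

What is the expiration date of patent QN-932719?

2031-04-04

Base term: filing date + 20 years → 8 June 2030.
Interference Suspension Credit: +390 days → 3 July 2031.
Applicant Delay Offset: −90 days → 4 April 2031.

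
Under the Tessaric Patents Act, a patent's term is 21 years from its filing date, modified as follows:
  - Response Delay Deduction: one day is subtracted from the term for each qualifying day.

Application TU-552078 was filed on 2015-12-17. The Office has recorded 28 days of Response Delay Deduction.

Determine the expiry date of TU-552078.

Base term: filing date + 21 years → 17 December 2036.
Response Delay Deduction: −28 days → 19 November 2036.

2036-11-19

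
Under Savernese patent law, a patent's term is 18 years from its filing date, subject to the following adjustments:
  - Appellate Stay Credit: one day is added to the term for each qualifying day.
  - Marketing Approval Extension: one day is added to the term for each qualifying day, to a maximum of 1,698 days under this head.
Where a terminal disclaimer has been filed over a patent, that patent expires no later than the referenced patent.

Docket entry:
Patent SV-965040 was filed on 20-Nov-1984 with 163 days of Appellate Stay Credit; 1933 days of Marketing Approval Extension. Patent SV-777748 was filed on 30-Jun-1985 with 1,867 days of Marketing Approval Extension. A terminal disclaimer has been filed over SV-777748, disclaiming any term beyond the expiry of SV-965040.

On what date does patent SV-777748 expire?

2007-12-25

Natural term of SV-777748:
  Base: filing + 18 years → 30 June 2003.
  Marketing Approval Extension: 1867 days claimed exceeds the 1698-day cap, so +1698 days → 22 February 2008.
Expiry of referenced patent SV-965040:
  Base: filing + 18 years → 20 November 2002.
  Appellate Stay Credit: +163 days → 2 May 2003.
  Marketing Approval Extension: 1933 days claimed exceeds the 1698-day cap, so +1698 days → 25 December 2007.
Terminal disclaimer: SV-777748 expires on the earlier of 22 February 2008 and 25 December 2007.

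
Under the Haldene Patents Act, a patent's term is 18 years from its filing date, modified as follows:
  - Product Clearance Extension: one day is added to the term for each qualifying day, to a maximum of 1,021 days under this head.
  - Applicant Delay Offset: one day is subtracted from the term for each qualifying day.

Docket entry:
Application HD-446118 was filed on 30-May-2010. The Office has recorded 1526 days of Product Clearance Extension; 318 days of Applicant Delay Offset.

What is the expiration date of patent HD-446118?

Base term: filing date + 18 years → 30 May 2028.
Product Clearance Extension: 1526 days claimed exceeds the 1021-day cap, so +1021 days → 17 March 2031.
Applicant Delay Offset: −318 days → 3 May 2030.

May 3, 2030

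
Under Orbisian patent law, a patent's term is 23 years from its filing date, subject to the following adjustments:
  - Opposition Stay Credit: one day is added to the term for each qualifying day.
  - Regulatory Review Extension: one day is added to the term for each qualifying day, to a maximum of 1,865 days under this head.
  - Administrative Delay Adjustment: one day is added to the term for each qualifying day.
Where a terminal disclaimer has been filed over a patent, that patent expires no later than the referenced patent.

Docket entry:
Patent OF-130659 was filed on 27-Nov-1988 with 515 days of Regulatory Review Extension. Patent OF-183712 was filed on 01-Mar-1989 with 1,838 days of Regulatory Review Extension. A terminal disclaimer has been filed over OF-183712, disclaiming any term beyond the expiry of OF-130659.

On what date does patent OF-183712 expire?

Natural term of OF-183712:
  Base: filing + 23 years → 1 March 2012.
  Regulatory Review Extension: 1838 days (within the 1865-day cap) → +1838 days → 13 March 2017.
Expiry of referenced patent OF-130659:
  Base: filing + 23 years → 27 November 2011.
  Regulatory Review Extension: 515 days (within the 1865-day cap) → +515 days → 25 April 2013.
Terminal disclaimer: OF-183712 expires on the earlier of 13 March 2017 and 25 April 2013.

April 25, 2013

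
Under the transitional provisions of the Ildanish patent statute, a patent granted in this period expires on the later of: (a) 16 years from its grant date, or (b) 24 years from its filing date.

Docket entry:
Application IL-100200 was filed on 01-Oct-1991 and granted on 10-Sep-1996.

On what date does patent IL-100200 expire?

2015-10-01

(a) grant + 16 years → 10 September 2012.
(b) filing + 24 years → 1 October 2015.
Later of the two: 1 October 2015.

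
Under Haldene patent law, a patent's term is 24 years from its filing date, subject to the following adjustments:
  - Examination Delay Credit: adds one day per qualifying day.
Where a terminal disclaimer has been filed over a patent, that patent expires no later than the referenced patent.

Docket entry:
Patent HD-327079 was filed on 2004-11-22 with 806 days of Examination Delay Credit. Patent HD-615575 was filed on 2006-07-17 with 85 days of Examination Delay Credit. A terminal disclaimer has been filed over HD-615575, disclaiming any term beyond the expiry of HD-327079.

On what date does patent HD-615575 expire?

2030-10-10

Natural term of HD-615575:
  Base: filing + 24 years → 17 July 2030.
  Examination Delay Credit: +85 days → 10 October 2030.
Expiry of referenced patent HD-327079:
  Base: filing + 24 years → 22 November 2028.
  Examination Delay Credit: +806 days → 6 February 2031.
Terminal disclaimer: HD-615575 expires on the earlier of 10 October 2030 and 6 February 2031.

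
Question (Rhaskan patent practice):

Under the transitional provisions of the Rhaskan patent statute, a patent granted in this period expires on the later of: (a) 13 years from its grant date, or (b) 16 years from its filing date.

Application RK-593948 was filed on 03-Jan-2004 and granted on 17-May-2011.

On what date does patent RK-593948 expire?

(a) grant + 13 years → 17 May 2024.
(b) filing + 16 years → 3 January 2020.
Later of the two: 17 May 2024.

2024-05-17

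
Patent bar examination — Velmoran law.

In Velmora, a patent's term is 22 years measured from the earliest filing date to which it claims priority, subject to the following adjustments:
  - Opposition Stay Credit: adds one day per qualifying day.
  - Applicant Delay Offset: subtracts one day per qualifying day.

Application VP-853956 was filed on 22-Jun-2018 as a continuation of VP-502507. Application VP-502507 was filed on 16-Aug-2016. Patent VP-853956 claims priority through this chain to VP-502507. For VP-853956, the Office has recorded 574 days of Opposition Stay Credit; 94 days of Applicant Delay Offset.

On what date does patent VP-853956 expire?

December 9, 2039

Earliest priority filing: 16 August 2016.
Base term: 16 August 2016 + 22 years → 16 August 2038.
Opposition Stay Credit: +574 days → 12 March 2040.
Applicant Delay Offset: −94 days → 9 December 2039.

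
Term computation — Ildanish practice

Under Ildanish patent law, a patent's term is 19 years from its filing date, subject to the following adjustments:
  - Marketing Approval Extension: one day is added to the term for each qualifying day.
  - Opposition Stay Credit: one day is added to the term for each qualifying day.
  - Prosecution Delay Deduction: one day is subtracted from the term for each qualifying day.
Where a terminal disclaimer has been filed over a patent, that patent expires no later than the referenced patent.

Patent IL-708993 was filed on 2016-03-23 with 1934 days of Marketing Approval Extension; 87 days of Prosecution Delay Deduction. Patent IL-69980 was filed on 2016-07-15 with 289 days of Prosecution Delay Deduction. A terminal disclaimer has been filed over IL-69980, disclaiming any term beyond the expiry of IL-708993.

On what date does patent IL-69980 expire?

Natural term of IL-69980:
  Base: filing + 19 years → 15 July 2035.
  Prosecution Delay Deduction: −289 days → 29 September 2034.
Expiry of referenced patent IL-708993:
  Base: filing + 19 years → 23 March 2035.
  Marketing Approval Extension: +1934 days → 8 July 2040.
  Prosecution Delay Deduction: −87 days → 12 April 2040.
Terminal disclaimer: IL-69980 expires on the earlier of 29 September 2034 and 12 April 2040.

September 29, 2034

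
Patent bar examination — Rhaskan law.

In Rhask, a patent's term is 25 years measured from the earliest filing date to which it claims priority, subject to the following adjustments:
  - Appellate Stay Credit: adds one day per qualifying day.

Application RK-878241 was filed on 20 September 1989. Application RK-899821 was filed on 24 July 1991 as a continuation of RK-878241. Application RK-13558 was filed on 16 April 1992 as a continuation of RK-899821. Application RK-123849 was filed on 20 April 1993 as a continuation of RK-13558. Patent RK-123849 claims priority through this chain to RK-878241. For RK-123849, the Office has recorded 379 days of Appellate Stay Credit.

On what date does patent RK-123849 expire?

October 4, 2015

Earliest priority filing: 20 September 1989.
Base term: 20 September 1989 + 25 years → 20 September 2014.
Appellate Stay Credit: +379 days → 4 October 2015.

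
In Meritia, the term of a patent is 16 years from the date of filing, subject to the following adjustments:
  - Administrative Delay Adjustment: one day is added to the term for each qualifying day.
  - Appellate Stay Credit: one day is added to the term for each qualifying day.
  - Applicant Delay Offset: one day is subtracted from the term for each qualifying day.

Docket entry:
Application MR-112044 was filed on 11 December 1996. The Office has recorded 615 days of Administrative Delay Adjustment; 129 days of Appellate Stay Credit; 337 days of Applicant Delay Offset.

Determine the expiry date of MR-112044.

Base term: filing date + 16 years → 11 December 2012.
Administrative Delay Adjustment: +615 days → 18 August 2014.
Appellate Stay Credit: +129 days → 25 December 2014.
Applicant Delay Offset: −337 days → 22 January 2014.

2014-01-22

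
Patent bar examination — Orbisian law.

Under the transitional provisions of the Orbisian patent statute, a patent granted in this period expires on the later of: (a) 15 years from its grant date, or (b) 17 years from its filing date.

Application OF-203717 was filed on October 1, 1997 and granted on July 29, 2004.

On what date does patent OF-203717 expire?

(a) grant + 15 years → 29 July 2019.
(b) filing + 17 years → 1 October 2014.
Later of the two: 29 July 2019.

2019-07-29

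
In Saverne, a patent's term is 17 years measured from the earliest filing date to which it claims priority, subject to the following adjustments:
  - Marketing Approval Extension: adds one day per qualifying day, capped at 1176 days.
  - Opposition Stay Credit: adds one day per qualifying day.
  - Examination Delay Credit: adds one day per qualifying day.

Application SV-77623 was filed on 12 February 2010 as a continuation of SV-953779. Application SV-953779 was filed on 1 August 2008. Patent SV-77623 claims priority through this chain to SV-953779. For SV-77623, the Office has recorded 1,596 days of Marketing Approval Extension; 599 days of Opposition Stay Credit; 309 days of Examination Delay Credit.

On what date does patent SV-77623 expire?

2031-04-16

Earliest priority filing: 1 August 2008.
Base term: 1 August 2008 + 17 years → 1 August 2025.
Marketing Approval Extension: 1596 days claimed exceeds the 1176-day cap, so +1176 days → 20 October 2028.
Opposition Stay Credit: +599 days → 11 June 2030.
Examination Delay Credit: +309 days → 16 April 2031.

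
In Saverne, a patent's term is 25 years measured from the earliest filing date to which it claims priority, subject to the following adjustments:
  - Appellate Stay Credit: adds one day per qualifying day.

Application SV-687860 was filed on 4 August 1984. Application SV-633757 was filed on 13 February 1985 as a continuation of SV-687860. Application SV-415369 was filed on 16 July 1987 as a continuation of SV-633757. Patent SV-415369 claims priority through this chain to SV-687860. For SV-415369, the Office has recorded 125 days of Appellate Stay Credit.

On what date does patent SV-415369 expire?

Earliest priority filing: 4 August 1984.
Base term: 4 August 1984 + 25 years → 4 August 2009.
Appellate Stay Credit: +125 days → 7 December 2009.

2009-12-07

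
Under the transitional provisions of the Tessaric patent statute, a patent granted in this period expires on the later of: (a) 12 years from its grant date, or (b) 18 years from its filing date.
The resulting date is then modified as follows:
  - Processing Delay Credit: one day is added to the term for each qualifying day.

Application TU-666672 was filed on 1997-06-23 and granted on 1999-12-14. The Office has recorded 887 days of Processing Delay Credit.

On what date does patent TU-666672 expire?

November 26, 2017

(a) grant + 12 years → 14 December 2011.
(b) filing + 18 years → 23 June 2015.
Later of the two: 23 June 2015.
Processing Delay Credit: +887 days → 26 November 2017.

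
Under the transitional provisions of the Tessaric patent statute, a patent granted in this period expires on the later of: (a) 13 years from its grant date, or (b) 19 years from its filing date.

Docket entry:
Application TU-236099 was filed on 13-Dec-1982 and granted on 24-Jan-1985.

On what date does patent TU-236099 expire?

(a) grant + 13 years → 24 January 1998.
(b) filing + 19 years → 13 December 2001.
Later of the two: 13 December 2001.

December 13, 2001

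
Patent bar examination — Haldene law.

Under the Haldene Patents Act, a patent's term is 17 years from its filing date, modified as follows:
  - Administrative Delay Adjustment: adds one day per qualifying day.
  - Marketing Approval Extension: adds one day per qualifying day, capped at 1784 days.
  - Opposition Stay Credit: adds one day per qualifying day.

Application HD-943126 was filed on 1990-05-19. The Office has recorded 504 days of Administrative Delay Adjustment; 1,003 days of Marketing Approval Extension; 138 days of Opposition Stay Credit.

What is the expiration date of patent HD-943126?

November 19, 2011

Base term: filing date + 17 years → 19 May 2007.
Administrative Delay Adjustment: +504 days → 4 October 2008.
Marketing Approval Extension: 1003 days (within the 1784-day cap) → +1003 days → 4 July 2011.
Opposition Stay Credit: +138 days → 19 November 2011.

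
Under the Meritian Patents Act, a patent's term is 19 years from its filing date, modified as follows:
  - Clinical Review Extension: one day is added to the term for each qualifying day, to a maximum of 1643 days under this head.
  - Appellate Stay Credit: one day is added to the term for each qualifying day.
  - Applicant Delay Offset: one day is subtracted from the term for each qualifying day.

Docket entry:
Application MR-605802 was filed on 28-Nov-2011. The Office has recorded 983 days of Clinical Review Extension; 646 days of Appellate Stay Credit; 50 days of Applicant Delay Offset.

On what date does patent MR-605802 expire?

2035-03-26

Base term: filing date + 19 years → 28 November 2030.
Clinical Review Extension: 983 days (within the 1643-day cap) → +983 days → 7 August 2033.
Appellate Stay Credit: +646 days → 15 May 2035.
Applicant Delay Offset: −50 days → 26 March 2035.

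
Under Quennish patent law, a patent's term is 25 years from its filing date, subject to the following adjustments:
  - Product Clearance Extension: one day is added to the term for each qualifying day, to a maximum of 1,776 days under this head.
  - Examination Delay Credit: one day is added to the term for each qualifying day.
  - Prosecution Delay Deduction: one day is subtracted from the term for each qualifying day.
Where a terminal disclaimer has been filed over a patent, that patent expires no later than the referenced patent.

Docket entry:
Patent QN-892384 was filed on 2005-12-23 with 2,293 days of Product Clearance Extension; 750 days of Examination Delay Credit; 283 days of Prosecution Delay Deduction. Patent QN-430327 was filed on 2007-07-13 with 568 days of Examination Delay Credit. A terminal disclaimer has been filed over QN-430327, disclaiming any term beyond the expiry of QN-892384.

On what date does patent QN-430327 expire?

Natural term of QN-430327:
  Base: filing + 25 years → 13 July 2032.
  Examination Delay Credit: +568 days → 1 February 2034.
Expiry of referenced patent QN-892384:
  Base: filing + 25 years → 23 December 2030.
  Product Clearance Extension: 2293 days claimed exceeds the 1776-day cap, so +1776 days → 3 November 2035.
  Examination Delay Credit: +750 days → 22 November 2037.
  Prosecution Delay Deduction: −283 days → 12 February 2037.
Terminal disclaimer: QN-430327 expires on the earlier of 1 February 2034 and 12 February 2037.

February 1, 2034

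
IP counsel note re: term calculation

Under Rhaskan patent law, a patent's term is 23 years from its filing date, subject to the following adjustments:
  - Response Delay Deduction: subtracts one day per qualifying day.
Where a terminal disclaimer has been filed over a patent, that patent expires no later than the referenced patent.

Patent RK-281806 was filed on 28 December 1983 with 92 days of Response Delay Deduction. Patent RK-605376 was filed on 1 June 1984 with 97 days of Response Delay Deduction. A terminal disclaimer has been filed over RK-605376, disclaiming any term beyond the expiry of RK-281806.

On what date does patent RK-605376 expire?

Natural term of RK-605376:
  Base: filing + 23 years → 1 June 2007.
  Response Delay Deduction: −97 days → 24 February 2007.
Expiry of referenced patent RK-281806:
  Base: filing + 23 years → 28 December 2006.
  Response Delay Deduction: −92 days → 27 September 2006.
Terminal disclaimer: RK-605376 expires on the earlier of 24 February 2007 and 27 September 2006.

September 27, 2006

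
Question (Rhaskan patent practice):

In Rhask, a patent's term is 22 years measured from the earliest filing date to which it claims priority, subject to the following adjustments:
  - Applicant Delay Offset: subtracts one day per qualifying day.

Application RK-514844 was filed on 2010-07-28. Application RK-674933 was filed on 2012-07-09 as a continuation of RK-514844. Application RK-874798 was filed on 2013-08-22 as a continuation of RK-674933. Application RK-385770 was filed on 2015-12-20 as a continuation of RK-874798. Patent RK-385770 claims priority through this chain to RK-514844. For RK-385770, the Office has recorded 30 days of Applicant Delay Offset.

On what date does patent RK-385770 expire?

2032-06-28

Earliest priority filing: 28 July 2010.
Base term: 28 July 2010 + 22 years → 28 July 2032.
Applicant Delay Offset: −30 days → 28 June 2032.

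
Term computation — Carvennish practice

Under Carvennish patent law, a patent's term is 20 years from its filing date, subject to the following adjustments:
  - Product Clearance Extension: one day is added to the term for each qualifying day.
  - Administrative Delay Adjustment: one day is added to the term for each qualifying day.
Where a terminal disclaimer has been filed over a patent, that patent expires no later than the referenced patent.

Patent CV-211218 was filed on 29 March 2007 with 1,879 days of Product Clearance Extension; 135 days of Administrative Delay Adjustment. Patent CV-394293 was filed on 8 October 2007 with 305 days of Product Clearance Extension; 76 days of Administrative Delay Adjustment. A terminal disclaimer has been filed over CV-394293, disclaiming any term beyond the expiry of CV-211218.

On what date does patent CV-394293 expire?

2028-10-23

Natural term of CV-394293:
  Base: filing + 20 years → 8 October 2027.
  Product Clearance Extension: +305 days → 8 August 2028.
  Administrative Delay Adjustment: +76 days → 23 October 2028.
Expiry of referenced patent CV-211218:
  Base: filing + 20 years → 29 March 2027.
  Product Clearance Extension: +1879 days → 20 May 2032.
  Administrative Delay Adjustment: +135 days → 2 October 2032.
Terminal disclaimer: CV-394293 expires on the earlier of 23 October 2028 and 2 October 2032.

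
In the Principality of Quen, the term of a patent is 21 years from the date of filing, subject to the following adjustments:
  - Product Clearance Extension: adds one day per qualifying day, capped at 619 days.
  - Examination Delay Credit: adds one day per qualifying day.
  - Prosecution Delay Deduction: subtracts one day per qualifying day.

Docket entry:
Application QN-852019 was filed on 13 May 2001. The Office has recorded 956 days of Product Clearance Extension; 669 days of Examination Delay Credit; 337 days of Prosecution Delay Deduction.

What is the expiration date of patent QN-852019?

December 19, 2024

Base term: filing date + 21 years → 13 May 2022.
Product Clearance Extension: 956 days claimed exceeds the 619-day cap, so +619 days → 22 January 2024.
Examination Delay Credit: +669 days → 21 November 2025.
Prosecution Delay Deduction: −337 days → 19 December 2024.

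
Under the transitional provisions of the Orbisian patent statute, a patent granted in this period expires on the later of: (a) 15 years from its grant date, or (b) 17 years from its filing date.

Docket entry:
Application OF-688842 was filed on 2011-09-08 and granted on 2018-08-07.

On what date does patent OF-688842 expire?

2033-08-07

(a) grant + 15 years → 7 August 2033.
(b) filing + 17 years → 8 September 2028.
Later of the two: 7 August 2033.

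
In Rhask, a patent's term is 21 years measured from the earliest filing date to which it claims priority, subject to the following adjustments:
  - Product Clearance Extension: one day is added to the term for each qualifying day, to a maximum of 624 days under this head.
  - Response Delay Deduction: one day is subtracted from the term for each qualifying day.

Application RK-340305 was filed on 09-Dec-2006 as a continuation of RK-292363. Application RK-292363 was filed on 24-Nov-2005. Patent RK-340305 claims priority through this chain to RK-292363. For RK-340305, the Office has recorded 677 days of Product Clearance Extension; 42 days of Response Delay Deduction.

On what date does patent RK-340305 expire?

Earliest priority filing: 24 November 2005.
Base term: 24 November 2005 + 21 years → 24 November 2026.
Product Clearance Extension: 677 days claimed exceeds the 624-day cap, so +624 days → 9 August 2028.
Response Delay Deduction: −42 days → 28 June 2028.

2028-06-28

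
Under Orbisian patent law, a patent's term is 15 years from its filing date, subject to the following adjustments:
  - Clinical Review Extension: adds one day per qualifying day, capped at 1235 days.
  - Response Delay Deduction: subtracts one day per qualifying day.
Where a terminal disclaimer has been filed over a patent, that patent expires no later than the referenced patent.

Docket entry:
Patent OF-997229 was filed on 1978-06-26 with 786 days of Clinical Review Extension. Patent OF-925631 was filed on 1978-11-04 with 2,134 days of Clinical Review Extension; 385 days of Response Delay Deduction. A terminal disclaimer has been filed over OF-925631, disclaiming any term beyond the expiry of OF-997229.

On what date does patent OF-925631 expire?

1995-08-21

Natural term of OF-925631:
  Base: filing + 15 years → 4 November 1993.
  Clinical Review Extension: 2134 days claimed exceeds the 1235-day cap, so +1235 days → 23 March 1997.
  Response Delay Deduction: −385 days → 3 March 1996.
Expiry of referenced patent OF-997229:
  Base: filing + 15 years → 26 June 1993.
  Clinical Review Extension: 786 days (within the 1235-day cap) → +786 days → 21 August 1995.
Terminal disclaimer: OF-925631 expires on the earlier of 3 March 1996 and 21 August 1995.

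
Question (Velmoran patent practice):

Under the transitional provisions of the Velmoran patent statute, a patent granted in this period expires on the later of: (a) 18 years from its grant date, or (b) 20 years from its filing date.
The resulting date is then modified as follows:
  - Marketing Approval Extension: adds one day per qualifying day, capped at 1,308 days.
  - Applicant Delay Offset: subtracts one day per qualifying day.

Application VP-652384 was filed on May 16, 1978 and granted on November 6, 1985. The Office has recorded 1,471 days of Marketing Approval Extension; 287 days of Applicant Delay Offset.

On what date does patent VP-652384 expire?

(a) grant + 18 years → 6 November 2003.
(b) filing + 20 years → 16 May 1998.
Later of the two: 6 November 2003.
Marketing Approval Extension: 1471 days claimed exceeds the 1308-day cap, so +1308 days → 6 June 2007.
Applicant Delay Offset: −287 days → 23 August 2006.

2006-08-23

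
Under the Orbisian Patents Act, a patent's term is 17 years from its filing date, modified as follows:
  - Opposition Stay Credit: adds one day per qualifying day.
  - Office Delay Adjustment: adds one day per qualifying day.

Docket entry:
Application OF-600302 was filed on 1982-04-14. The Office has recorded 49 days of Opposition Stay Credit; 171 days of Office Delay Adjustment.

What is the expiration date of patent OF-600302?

November 20, 1999

Base term: filing date + 17 years → 14 April 1999.
Opposition Stay Credit: +49 days → 2 June 1999.
Office Delay Adjustment: +171 days → 20 November 1999.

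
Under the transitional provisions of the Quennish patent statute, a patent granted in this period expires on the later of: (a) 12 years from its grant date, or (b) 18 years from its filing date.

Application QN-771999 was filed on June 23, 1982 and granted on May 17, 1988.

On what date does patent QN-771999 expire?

June 23, 2000

(a) grant + 12 years → 17 May 2000.
(b) filing + 18 years → 23 June 2000.
Later of the two: 23 June 2000.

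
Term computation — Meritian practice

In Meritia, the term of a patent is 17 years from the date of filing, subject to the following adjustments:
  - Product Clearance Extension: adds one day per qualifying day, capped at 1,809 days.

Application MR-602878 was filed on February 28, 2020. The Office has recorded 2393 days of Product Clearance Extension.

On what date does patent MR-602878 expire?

Base term: filing date + 17 years → 28 February 2037.
Product Clearance Extension: 2393 days claimed exceeds the 1809-day cap, so +1809 days → 11 February 2042.

February 11, 2042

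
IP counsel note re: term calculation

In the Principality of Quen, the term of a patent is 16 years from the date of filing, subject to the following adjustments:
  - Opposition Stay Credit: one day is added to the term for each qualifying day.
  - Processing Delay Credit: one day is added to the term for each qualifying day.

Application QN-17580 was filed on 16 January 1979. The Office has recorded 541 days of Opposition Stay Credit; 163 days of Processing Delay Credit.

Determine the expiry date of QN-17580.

Base term: filing date + 16 years → 16 January 1995.
Opposition Stay Credit: +541 days → 10 July 1996.
Processing Delay Credit: +163 days → 20 December 1996.

December 20, 1996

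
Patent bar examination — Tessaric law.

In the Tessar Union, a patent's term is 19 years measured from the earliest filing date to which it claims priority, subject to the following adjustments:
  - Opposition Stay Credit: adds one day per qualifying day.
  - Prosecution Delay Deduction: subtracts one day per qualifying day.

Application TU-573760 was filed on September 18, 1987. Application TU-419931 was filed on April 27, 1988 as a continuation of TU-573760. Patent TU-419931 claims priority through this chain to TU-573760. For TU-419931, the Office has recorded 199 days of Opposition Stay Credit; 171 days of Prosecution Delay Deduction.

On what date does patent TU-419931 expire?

2006-10-16

Earliest priority filing: 18 September 1987.
Base term: 18 September 1987 + 19 years → 18 September 2006.
Opposition Stay Credit: +199 days → 5 April 2007.
Prosecution Delay Deduction: −171 days → 16 October 2006.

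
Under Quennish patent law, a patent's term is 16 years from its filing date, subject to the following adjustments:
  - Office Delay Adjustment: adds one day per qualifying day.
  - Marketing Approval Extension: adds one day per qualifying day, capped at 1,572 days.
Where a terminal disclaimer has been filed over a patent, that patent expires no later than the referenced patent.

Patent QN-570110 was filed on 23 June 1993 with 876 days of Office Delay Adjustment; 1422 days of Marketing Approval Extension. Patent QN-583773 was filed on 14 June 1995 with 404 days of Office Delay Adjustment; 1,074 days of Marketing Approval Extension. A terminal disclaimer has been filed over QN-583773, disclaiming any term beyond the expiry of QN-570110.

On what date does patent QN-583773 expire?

2015-07-01

Natural term of QN-583773:
  Base: filing + 16 years → 14 June 2011.
  Office Delay Adjustment: +404 days → 22 July 2012.
  Marketing Approval Extension: 1074 days (within the 1572-day cap) → +1074 days → 1 July 2015.
Expiry of referenced patent QN-570110:
  Base: filing + 16 years → 23 June 2009.
  Office Delay Adjustment: +876 days → 16 November 2011.
  Marketing Approval Extension: 1422 days (within the 1572-day cap) → +1422 days → 8 October 2015.
Terminal disclaimer: QN-583773 expires on the earlier of 1 July 2015 and 8 October 2015.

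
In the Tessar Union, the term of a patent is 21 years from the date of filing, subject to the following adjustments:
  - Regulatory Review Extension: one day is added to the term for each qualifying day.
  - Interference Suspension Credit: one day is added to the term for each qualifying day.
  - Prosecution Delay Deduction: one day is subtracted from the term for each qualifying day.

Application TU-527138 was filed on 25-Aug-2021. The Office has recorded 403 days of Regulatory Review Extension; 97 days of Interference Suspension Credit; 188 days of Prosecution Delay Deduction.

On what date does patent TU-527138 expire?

Base term: filing date + 21 years → 25 August 2042.
Regulatory Review Extension: +403 days → 2 October 2043.
Interference Suspension Credit: +97 days → 7 January 2044.
Prosecution Delay Deduction: −188 days → 3 July 2043.

2043-07-03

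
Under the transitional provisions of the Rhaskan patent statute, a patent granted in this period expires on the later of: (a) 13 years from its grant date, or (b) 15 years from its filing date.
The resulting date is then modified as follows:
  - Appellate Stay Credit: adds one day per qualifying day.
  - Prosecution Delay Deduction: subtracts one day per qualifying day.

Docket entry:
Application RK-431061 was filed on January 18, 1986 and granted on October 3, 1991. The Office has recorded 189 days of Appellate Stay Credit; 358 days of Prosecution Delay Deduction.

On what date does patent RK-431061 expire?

2004-04-17

(a) grant + 13 years → 3 October 2004.
(b) filing + 15 years → 18 January 2001.
Later of the two: 3 October 2004.
Appellate Stay Credit: +189 days → 10 April 2005.
Prosecution Delay Deduction: −358 days → 17 April 2004.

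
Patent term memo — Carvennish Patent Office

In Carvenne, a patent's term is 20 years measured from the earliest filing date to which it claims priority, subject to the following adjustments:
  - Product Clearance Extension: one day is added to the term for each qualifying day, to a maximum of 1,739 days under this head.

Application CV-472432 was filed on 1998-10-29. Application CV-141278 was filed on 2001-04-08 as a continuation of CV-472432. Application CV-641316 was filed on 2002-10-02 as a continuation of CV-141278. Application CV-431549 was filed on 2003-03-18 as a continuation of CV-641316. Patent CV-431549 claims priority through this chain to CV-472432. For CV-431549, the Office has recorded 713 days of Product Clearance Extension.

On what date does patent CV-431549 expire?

Earliest priority filing: 29 October 1998.
Base term: 29 October 1998 + 20 years → 29 October 2018.
Product Clearance Extension: 713 days (within the 1739-day cap) → +713 days → 11 October 2020.

October 11, 2020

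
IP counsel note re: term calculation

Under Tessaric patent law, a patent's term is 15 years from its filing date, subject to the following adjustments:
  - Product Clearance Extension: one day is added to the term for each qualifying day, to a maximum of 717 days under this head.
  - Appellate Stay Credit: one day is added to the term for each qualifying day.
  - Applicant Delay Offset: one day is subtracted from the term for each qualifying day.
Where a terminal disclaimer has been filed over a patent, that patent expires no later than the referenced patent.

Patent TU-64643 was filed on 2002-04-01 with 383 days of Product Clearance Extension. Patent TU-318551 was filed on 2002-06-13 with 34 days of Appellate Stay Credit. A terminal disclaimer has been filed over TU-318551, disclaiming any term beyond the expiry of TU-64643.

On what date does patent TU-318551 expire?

2017-07-17

Natural term of TU-318551:
  Base: filing + 15 years → 13 June 2017.
  Appellate Stay Credit: +34 days → 17 July 2017.
Expiry of referenced patent TU-64643:
  Base: filing + 15 years → 1 April 2017.
  Product Clearance Extension: 383 days (within the 717-day cap) → +383 days → 19 April 2018.
Terminal disclaimer: TU-318551 expires on the earlier of 17 July 2017 and 19 April 2018.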